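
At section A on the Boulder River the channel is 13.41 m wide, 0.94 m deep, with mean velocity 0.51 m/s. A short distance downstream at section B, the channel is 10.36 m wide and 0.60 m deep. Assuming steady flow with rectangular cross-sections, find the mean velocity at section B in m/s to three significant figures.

1.03 m/s

Q = A₁V₁ = (13.41×0.94) × 0.51 = 6.429 m³/s
A₂ = 10.36 × 0.60 = 6.216 m²
V₂ = Q/A₂ = 6.429/6.216 = 1.034 m/s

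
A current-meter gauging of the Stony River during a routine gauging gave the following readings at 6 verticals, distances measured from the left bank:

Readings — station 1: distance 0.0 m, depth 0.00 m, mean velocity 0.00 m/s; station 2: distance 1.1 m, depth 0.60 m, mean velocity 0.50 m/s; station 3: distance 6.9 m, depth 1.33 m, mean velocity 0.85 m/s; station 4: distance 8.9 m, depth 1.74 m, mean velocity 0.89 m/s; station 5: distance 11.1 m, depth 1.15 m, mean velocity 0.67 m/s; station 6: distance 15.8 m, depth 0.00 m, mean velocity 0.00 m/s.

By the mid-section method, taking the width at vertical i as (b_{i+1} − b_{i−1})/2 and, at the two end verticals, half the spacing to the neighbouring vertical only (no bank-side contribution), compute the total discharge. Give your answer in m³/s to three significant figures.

w_2 = (6.9 − 0.0)/2 = 3.45 m; q_2 = 0.50 × 0.60 × 3.45 = 1.035 m³/s
w_3 = (8.9 − 1.1)/2 = 3.9 m; q_3 = 0.85 × 1.33 × 3.9 = 4.409 m³/s
w_4 = (11.1 − 6.9)/2 = 2.1 m; q_4 = 0.89 × 1.74 × 2.1 = 3.252 m³/s
w_5 = (15.8 − 8.9)/2 = 3.45 m; q_5 = 0.67 × 1.15 × 3.45 = 2.658 m³/s
Stations 1, 6 contribute zero (depth or velocity is 0).
Q = Σ qᵢ = 11.35 m³/s

11.4 m³/s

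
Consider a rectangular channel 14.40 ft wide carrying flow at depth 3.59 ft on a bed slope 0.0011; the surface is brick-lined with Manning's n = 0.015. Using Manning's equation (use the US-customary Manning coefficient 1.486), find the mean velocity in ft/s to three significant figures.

A = b·y = 14.40 × 3.59 = 51.70 ft²
P = b + 2y = 14.40 + 2×3.59 = 21.58 ft
R = A/P = 51.70/21.58 = 2.396 ft
Q = (1.486/n)·A·R^(2/3)·S^(1/2) = (1.486/0.015) × 51.70 × 2.396^(2/3) × 0.0011^(1/2) = 304.1 ft³/s
V = Q/A = 304.1/51.70 = 5.882 ft/s

5.88 ft/s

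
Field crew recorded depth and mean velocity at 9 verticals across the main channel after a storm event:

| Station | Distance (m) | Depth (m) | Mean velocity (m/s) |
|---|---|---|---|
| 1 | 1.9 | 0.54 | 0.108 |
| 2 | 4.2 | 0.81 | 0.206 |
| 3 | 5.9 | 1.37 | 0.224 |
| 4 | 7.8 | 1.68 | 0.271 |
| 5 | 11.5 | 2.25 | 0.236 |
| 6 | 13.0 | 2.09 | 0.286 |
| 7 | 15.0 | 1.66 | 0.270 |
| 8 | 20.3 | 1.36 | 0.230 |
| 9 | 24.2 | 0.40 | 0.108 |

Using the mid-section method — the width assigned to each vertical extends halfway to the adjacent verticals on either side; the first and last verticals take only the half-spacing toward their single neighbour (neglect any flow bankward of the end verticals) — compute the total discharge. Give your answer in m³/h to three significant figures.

28100 m³/h

w_1 = (4.2 − 1.9)/2 = 1.15 m; q_1 = 0.108 × 0.54 × 1.15 = 0.06707 m³/s
w_2 = (5.9 − 1.9)/2 = 2 m; q_2 = 0.206 × 0.81 × 2 = 0.3337 m³/s
w_3 = (7.8 − 4.2)/2 = 1.8 m; q_3 = 0.224 × 1.37 × 1.8 = 0.5524 m³/s
w_4 = (11.5 − 5.9)/2 = 2.8 m; q_4 = 0.271 × 1.68 × 2.8 = 1.275 m³/s
w_5 = (13.0 − 7.8)/2 = 2.6 m; q_5 = 0.236 × 2.25 × 2.6 = 1.381 m³/s
w_6 = (15.0 − 11.5)/2 = 1.75 m; q_6 = 0.286 × 2.09 × 1.75 = 1.046 m³/s
w_7 = (20.3 − 13.0)/2 = 3.65 m; q_7 = 0.270 × 1.66 × 3.65 = 1.636 m³/s
w_8 = (24.2 − 15.0)/2 = 4.6 m; q_8 = 0.230 × 1.36 × 4.6 = 1.439 m³/s
w_9 = (24.2 − 20.3)/2 = 1.95 m; q_9 = 0.108 × 0.40 × 1.95 = 0.08424 m³/s
Q = Σ qᵢ = 7.814 m³/s
= 7.814 × 3600 = 28130 m³/h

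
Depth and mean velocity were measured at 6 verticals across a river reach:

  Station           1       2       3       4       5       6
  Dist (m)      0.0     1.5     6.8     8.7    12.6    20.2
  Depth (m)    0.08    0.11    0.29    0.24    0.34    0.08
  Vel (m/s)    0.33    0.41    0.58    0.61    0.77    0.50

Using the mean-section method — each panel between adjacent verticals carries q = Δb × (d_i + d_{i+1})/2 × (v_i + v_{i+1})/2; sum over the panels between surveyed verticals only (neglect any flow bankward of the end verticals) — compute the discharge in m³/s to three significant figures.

Panel 1-2: Δb = 1.5 m, d̄ = (0.08+0.11)/2 = 0.095, v̄ = (0.33+0.41)/2 = 0.37 → q = 1.5×0.095×0.37 = 0.05273 m³/s
Panel 2-3: Δb = 5.3 m, d̄ = (0.11+0.29)/2 = 0.2, v̄ = (0.41+0.58)/2 = 0.495 → q = 5.3×0.2×0.495 = 0.5247 m³/s
Panel 3-4: Δb = 1.9 m, d̄ = (0.29+0.24)/2 = 0.265, v̄ = (0.58+0.61)/2 = 0.595 → q = 1.9×0.265×0.595 = 0.2996 m³/s
Panel 4-5: Δb = 3.9 m, d̄ = (0.24+0.34)/2 = 0.29, v̄ = (0.61+0.77)/2 = 0.69 → q = 3.9×0.29×0.69 = 0.7804 m³/s
Panel 5-6: Δb = 7.6 m, d̄ = (0.34+0.08)/2 = 0.21, v̄ = (0.77+0.50)/2 = 0.635 → q = 7.6×0.21×0.635 = 1.013 m³/s
Q = Σ q = 2.671 m³/s

2.67 m³/s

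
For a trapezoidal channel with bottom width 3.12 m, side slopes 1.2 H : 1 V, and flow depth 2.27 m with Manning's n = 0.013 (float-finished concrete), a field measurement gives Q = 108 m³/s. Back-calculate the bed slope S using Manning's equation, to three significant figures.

A = (b + z·y)·y = (3.12 + 1.2×2.27)×2.27 = 13.27 m²
P = b + 2y√(1+z²) = 3.12 + 2×2.27×√(1+1.2²) = 10.21 m
R = A/P = 13.27/10.21 = 1.299 m
S = (Q·n / (1·A·R^(2/3)))² = (108×0.013 / (1×13.27×1.191))² = 0.007902

0.00790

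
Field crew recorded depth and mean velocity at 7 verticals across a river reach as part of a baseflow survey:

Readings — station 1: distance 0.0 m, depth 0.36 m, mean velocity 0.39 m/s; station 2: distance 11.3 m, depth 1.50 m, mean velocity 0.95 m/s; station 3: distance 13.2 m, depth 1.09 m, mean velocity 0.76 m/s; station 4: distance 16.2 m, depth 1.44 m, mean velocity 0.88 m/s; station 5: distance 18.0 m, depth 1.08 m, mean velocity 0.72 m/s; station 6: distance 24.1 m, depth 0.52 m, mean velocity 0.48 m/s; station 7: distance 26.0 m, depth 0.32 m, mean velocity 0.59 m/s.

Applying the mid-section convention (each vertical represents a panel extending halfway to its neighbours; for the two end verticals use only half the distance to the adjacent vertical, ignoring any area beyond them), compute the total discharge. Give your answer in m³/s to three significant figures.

w_1 = (11.3 − 0.0)/2 = 5.65 m; q_1 = 0.39 × 0.36 × 5.65 = 0.7933 m³/s
w_2 = (13.2 − 0.0)/2 = 6.6 m; q_2 = 0.95 × 1.50 × 6.6 = 9.405 m³/s
w_3 = (16.2 − 11.3)/2 = 2.45 m; q_3 = 0.76 × 1.09 × 2.45 = 2.030 m³/s
w_4 = (18.0 − 13.2)/2 = 2.4 m; q_4 = 0.88 × 1.44 × 2.4 = 3.041 m³/s
w_5 = (24.1 − 16.2)/2 = 3.95 m; q_5 = 0.72 × 1.08 × 3.95 = 3.072 m³/s
w_6 = (26.0 − 18.0)/2 = 4 m; q_6 = 0.48 × 0.52 × 4 = 0.9984 m³/s
w_7 = (26.0 − 24.1)/2 = 0.95 m; q_7 = 0.59 × 0.32 × 0.95 = 0.1794 m³/s
Q = Σ qᵢ = 19.52 m³/s

19.5 m³/s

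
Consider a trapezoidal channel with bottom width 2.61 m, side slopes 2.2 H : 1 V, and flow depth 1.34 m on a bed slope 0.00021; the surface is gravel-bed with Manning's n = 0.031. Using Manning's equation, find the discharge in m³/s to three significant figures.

A = (b + z·y)·y = (2.61 + 2.2×1.34)×1.34 = 7.448 m²
P = b + 2y√(1+z²) = 2.61 + 2×1.34×√(1+2.2²) = 9.087 m
R = A/P = 7.448/9.087 = 0.8196 m
Q = (1/n)·A·R^(2/3)·S^(1/2) = (1/0.031) × 7.448 × 0.8196^(2/3) × 0.00021^(1/2) = 3.049 m³/s

3.05 m³/s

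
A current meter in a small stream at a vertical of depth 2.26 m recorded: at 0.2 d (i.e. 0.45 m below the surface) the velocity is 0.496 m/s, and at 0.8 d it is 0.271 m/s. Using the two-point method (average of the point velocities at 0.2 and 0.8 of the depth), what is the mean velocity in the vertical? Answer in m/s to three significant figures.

v̄ = (0.496 + 0.271) / 2 = 0.3835 m/s

0.384 m/s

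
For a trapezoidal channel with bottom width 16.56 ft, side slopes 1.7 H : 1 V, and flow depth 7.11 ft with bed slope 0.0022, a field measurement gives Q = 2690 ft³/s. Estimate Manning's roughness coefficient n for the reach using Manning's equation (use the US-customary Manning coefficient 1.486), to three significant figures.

0.0145

A = (b + z·y)·y = (16.56 + 1.7×7.11)×7.11 = 203.7 ft²
P = b + 2y√(1+z²) = 16.56 + 2×7.11×√(1+1.7²) = 44.61 ft
R = A/P = 203.7/44.61 = 4.566 ft
n = (1.486/Q)·A·R^(2/3)·S^(1/2) = (1.486/2690) × 203.7 × 2.752 × 0.04690 = 0.01453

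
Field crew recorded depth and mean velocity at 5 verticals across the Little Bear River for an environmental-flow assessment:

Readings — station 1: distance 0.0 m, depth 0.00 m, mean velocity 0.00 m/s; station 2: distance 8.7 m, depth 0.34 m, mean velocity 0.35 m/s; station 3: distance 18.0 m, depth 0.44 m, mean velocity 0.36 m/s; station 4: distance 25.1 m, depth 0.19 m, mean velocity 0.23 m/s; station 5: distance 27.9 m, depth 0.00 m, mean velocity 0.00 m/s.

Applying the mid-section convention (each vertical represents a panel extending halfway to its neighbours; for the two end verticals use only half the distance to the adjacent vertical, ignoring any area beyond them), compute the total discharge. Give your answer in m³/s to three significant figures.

2.59 m³/s

w_2 = (18.0 − 0.0)/2 = 9 m; q_2 = 0.35 × 0.34 × 9 = 1.071 m³/s
w_3 = (25.1 − 8.7)/2 = 8.2 m; q_3 = 0.36 × 0.44 × 8.2 = 1.299 m³/s
w_4 = (27.9 − 18.0)/2 = 4.95 m; q_4 = 0.23 × 0.19 × 4.95 = 0.2163 m³/s
Stations 1, 5 contribute zero (depth or velocity is 0).
Q = Σ qᵢ = 2.586 m³/s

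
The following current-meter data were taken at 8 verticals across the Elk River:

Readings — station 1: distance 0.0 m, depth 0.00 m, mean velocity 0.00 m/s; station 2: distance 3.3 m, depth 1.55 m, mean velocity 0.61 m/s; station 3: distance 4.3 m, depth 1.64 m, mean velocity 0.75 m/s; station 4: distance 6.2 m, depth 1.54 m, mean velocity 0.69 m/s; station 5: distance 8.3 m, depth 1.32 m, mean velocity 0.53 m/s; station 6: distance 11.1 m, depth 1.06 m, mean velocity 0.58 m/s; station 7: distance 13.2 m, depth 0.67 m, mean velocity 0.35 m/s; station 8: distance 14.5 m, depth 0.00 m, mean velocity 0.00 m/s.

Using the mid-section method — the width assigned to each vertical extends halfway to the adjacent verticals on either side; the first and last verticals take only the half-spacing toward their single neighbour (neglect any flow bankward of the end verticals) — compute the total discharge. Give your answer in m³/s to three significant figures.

9.56 m³/s

w_2 = (4.3 − 0.0)/2 = 2.15 m; q_2 = 0.61 × 1.55 × 2.15 = 2.033 m³/s
w_3 = (6.2 − 3.3)/2 = 1.45 m; q_3 = 0.75 × 1.64 × 1.45 = 1.784 m³/s
w_4 = (8.3 − 4.3)/2 = 2 m; q_4 = 0.69 × 1.54 × 2 = 2.125 m³/s
w_5 = (11.1 − 6.2)/2 = 2.45 m; q_5 = 0.53 × 1.32 × 2.45 = 1.714 m³/s
w_6 = (13.2 − 8.3)/2 = 2.45 m; q_6 = 0.58 × 1.06 × 2.45 = 1.506 m³/s
w_7 = (14.5 − 11.1)/2 = 1.7 m; q_7 = 0.35 × 0.67 × 1.7 = 0.3987 m³/s
Stations 1, 8 contribute zero (depth or velocity is 0).
Q = Σ qᵢ = 9.560 m³/s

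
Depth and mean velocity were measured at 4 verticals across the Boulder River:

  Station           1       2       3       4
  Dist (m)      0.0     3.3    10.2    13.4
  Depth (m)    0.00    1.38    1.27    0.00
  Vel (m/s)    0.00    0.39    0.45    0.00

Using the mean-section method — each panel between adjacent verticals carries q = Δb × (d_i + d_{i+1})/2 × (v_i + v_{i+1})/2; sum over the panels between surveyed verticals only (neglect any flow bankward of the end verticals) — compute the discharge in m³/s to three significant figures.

Panel 1-2: Δb = 3.3 m, d̄ = (0.00+1.38)/2 = 0.69, v̄ = (0.00+0.39)/2 = 0.195 → q = 3.3×0.69×0.195 = 0.4440 m³/s
Panel 2-3: Δb = 6.9 m, d̄ = (1.38+1.27)/2 = 1.325, v̄ = (0.39+0.45)/2 = 0.42 → q = 6.9×1.325×0.42 = 3.840 m³/s
Panel 3-4: Δb = 3.2 m, d̄ = (1.27+0.00)/2 = 0.635, v̄ = (0.45+0.00)/2 = 0.225 → q = 3.2×0.635×0.225 = 0.4572 m³/s
Q = Σ q = 4.741 m³/s

4.74 m³/s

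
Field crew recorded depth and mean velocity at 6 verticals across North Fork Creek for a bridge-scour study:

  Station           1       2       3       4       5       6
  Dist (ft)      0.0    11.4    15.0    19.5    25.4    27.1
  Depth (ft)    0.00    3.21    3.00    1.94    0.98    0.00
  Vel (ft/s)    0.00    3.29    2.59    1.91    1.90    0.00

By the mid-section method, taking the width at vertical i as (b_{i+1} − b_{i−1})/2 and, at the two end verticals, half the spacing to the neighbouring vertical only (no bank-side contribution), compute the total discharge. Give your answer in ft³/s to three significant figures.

w_2 = (15.0 − 0.0)/2 = 7.5 ft; q_2 = 3.29 × 3.21 × 7.5 = 79.21 ft³/s
w_3 = (19.5 − 11.4)/2 = 4.05 ft; q_3 = 2.59 × 3.00 × 4.05 = 31.47 ft³/s
w_4 = (25.4 − 15.0)/2 = 5.2 ft; q_4 = 1.91 × 1.94 × 5.2 = 19.27 ft³/s
w_5 = (27.1 − 19.5)/2 = 3.8 ft; q_5 = 1.90 × 0.98 × 3.8 = 7.076 ft³/s
Stations 1, 6 contribute zero (depth or velocity is 0).
Q = Σ qᵢ = 137.0 ft³/s

137 ft³/s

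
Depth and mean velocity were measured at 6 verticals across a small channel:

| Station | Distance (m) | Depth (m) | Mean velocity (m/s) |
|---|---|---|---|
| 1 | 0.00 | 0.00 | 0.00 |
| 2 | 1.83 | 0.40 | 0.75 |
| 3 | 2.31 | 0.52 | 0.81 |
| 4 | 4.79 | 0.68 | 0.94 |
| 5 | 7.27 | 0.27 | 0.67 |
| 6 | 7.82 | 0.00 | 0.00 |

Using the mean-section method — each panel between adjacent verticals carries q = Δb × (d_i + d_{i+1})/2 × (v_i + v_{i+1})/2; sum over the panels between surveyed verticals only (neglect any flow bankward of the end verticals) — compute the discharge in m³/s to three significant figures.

2.58 m³/s

Panel 1-2: Δb = 1.83 m, d̄ = (0.00+0.40)/2 = 0.2, v̄ = (0.00+0.75)/2 = 0.375 → q = 1.83×0.2×0.375 = 0.1373 m³/s
Panel 2-3: Δb = 0.48 m, d̄ = (0.40+0.52)/2 = 0.46, v̄ = (0.75+0.81)/2 = 0.78 → q = 0.48×0.46×0.78 = 0.1722 m³/s
Panel 3-4: Δb = 2.48 m, d̄ = (0.52+0.68)/2 = 0.6, v̄ = (0.81+0.94)/2 = 0.875 → q = 2.48×0.6×0.875 = 1.302 m³/s
Panel 4-5: Δb = 2.48 m, d̄ = (0.68+0.27)/2 = 0.475, v̄ = (0.94+0.67)/2 = 0.805 → q = 2.48×0.475×0.805 = 0.9483 m³/s
Panel 5-6: Δb = 0.55 m, d̄ = (0.27+0.00)/2 = 0.135, v̄ = (0.67+0.00)/2 = 0.335 → q = 0.55×0.135×0.335 = 0.02487 m³/s
Q = Σ q = 2.585 m³/s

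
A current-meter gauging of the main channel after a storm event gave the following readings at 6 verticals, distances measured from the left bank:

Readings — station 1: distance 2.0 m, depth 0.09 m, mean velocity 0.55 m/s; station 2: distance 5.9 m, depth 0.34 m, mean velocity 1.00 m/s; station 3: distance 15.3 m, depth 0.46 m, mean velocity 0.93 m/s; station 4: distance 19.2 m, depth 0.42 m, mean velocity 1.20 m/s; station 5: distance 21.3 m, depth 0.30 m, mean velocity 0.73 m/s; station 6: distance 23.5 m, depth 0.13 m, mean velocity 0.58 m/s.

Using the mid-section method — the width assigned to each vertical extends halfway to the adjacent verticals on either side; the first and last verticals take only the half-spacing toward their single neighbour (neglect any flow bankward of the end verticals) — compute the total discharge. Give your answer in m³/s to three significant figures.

w_1 = (5.9 − 2.0)/2 = 1.95 m; q_1 = 0.55 × 0.09 × 1.95 = 0.09653 m³/s
w_2 = (15.3 − 2.0)/2 = 6.65 m; q_2 = 1.00 × 0.34 × 6.65 = 2.261 m³/s
w_3 = (19.2 − 5.9)/2 = 6.65 m; q_3 = 0.93 × 0.46 × 6.65 = 2.845 m³/s
w_4 = (21.3 − 15.3)/2 = 3 m; q_4 = 1.20 × 0.42 × 3 = 1.512 m³/s
w_5 = (23.5 − 19.2)/2 = 2.15 m; q_5 = 0.73 × 0.30 × 2.15 = 0.4709 m³/s
w_6 = (23.5 − 21.3)/2 = 1.1 m; q_6 = 0.58 × 0.13 × 1.1 = 0.08294 m³/s
Q = Σ qᵢ = 7.268 m³/s

7.27 m³/s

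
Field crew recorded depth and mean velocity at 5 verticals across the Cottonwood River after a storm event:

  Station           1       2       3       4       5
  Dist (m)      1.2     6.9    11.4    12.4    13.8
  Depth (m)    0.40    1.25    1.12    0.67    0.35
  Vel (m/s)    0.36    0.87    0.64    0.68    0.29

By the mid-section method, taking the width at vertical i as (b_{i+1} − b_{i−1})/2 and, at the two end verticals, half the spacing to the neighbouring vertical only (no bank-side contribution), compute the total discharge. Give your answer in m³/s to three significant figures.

w_1 = (6.9 − 1.2)/2 = 2.85 m; q_1 = 0.36 × 0.40 × 2.85 = 0.4104 m³/s
w_2 = (11.4 − 1.2)/2 = 5.1 m; q_2 = 0.87 × 1.25 × 5.1 = 5.546 m³/s
w_3 = (12.4 − 6.9)/2 = 2.75 m; q_3 = 0.64 × 1.12 × 2.75 = 1.971 m³/s
w_4 = (13.8 − 11.4)/2 = 1.2 m; q_4 = 0.68 × 0.67 × 1.2 = 0.5467 m³/s
w_5 = (13.8 − 12.4)/2 = 0.7 m; q_5 = 0.29 × 0.35 × 0.7 = 0.07105 m³/s
Q = Σ qᵢ = 8.546 m³/s

8.55 m³/s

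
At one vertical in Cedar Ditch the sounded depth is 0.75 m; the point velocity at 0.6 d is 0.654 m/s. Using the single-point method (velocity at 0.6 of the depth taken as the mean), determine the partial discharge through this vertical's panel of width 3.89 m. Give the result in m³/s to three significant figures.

1.91 m³/s

v̄ = v₀.₆ = 0.654 m/s
q = v̄ × d × w = 0.6540 × 0.75 × 3.89 = 1.908 m³/s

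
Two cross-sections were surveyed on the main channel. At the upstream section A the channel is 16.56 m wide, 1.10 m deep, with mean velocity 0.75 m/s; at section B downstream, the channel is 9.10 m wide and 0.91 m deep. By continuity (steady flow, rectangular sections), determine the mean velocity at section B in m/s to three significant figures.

Q = A₁V₁ = (16.56×1.10) × 0.75 = 13.66 m³/s
A₂ = 9.10 × 0.91 = 8.281 m²
V₂ = Q/A₂ = 13.66/8.281 = 1.650 m/s

1.65 m/s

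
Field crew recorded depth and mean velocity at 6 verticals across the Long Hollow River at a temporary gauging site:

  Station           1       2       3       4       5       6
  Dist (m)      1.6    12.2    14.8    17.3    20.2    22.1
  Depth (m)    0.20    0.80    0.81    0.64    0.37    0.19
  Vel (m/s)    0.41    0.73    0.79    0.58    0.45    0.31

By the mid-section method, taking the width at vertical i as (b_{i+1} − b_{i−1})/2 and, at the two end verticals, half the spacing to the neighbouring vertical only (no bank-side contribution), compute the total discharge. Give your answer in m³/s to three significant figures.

w_1 = (12.2 − 1.6)/2 = 5.3 m; q_1 = 0.41 × 0.20 × 5.3 = 0.4346 m³/s
w_2 = (14.8 − 1.6)/2 = 6.6 m; q_2 = 0.73 × 0.80 × 6.6 = 3.854 m³/s
w_3 = (17.3 − 12.2)/2 = 2.55 m; q_3 = 0.79 × 0.81 × 2.55 = 1.632 m³/s
w_4 = (20.2 − 14.8)/2 = 2.7 m; q_4 = 0.58 × 0.64 × 2.7 = 1.002 m³/s
w_5 = (22.1 − 17.3)/2 = 2.4 m; q_5 = 0.45 × 0.37 × 2.4 = 0.3996 m³/s
w_6 = (22.1 − 20.2)/2 = 0.95 m; q_6 = 0.31 × 0.19 × 0.95 = 0.05596 m³/s
Q = Σ qᵢ = 7.379 m³/s

7.38 m³/s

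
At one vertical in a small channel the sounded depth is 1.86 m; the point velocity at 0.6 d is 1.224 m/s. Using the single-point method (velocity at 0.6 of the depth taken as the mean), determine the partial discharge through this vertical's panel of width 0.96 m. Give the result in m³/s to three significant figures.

2.19 m³/s

v̄ = v₀.₆ = 1.224 m/s
q = v̄ × d × w = 1.224 × 1.86 × 0.96 = 2.186 m³/s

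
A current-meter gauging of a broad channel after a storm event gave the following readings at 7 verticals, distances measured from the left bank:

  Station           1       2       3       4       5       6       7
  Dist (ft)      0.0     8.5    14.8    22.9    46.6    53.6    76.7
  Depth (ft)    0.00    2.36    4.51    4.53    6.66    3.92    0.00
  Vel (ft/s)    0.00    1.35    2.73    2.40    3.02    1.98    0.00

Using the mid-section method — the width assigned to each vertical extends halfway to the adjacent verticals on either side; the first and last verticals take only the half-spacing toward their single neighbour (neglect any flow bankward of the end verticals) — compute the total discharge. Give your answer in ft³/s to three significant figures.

711 ft³/s

w_2 = (14.8 − 0.0)/2 = 7.4 ft; q_2 = 1.35 × 2.36 × 7.4 = 23.58 ft³/s
w_3 = (22.9 − 8.5)/2 = 7.2 ft; q_3 = 2.73 × 4.51 × 7.2 = 88.65 ft³/s
w_4 = (46.6 − 14.8)/2 = 15.9 ft; q_4 = 2.40 × 4.53 × 15.9 = 172.9 ft³/s
w_5 = (53.6 − 22.9)/2 = 15.35 ft; q_5 = 3.02 × 6.66 × 15.35 = 308.7 ft³/s
w_6 = (76.7 − 46.6)/2 = 15.05 ft; q_6 = 1.98 × 3.92 × 15.05 = 116.8 ft³/s
Stations 1, 7 contribute zero (depth or velocity is 0).
Q = Σ qᵢ = 710.6 ft³/s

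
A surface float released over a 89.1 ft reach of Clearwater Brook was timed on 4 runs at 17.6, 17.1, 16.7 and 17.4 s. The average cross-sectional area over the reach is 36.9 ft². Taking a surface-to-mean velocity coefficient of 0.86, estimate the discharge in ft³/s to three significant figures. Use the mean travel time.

t̄ = (17.6 + 17.1 + 16.7 + 17.4) / 4 = 17.2 s
v_surface = L / t̄ = 89.1 / 17.2 = 5.180 ft/s
v_mean = 0.86 × 5.180 = 4.455 ft/s
Q = A × v_mean = 36.9 × 4.455 = 164.4 ft³/s

164 ft³/s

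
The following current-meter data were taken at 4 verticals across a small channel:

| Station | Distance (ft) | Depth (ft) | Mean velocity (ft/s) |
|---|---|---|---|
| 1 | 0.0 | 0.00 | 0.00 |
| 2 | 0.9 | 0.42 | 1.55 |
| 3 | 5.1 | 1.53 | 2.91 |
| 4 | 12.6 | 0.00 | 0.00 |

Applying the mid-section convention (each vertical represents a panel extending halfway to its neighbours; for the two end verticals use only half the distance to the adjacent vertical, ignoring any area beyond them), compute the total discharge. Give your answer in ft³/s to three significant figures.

w_2 = (5.1 − 0.0)/2 = 2.55 ft; q_2 = 1.55 × 0.42 × 2.55 = 1.660 ft³/s
w_3 = (12.6 − 0.9)/2 = 5.85 ft; q_3 = 2.91 × 1.53 × 5.85 = 26.05 ft³/s
Stations 1, 4 contribute zero (depth or velocity is 0).
Q = Σ qᵢ = 27.71 ft³/s

27.7 ft³/s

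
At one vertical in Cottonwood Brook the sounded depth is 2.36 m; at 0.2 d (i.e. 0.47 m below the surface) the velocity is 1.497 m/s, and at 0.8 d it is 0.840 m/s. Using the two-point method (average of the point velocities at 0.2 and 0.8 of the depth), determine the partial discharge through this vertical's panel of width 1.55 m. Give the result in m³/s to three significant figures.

4.27 m³/s

v̄ = (1.497 + 0.840) / 2 = 1.169 m/s
q = v̄ × d × w = 1.169 × 2.36 × 1.55 = 4.274 m³/s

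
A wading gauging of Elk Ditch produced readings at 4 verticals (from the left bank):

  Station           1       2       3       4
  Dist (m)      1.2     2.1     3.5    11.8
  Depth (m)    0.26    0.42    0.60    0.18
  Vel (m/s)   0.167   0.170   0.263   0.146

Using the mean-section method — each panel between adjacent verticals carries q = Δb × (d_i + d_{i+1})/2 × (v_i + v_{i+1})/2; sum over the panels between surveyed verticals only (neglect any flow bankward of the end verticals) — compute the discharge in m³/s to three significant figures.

Panel 1-2: Δb = 0.9 m, d̄ = (0.26+0.42)/2 = 0.34, v̄ = (0.167+0.170)/2 = 0.1685 → q = 0.9×0.34×0.1685 = 0.05156 m³/s
Panel 2-3: Δb = 1.4 m, d̄ = (0.42+0.60)/2 = 0.51, v̄ = (0.170+0.263)/2 = 0.2165 → q = 1.4×0.51×0.2165 = 0.1546 m³/s
Panel 3-4: Δb = 8.3 m, d̄ = (0.60+0.18)/2 = 0.39, v̄ = (0.263+0.146)/2 = 0.2045 → q = 8.3×0.39×0.2045 = 0.6620 m³/s
Q = Σ q = 0.8681 m³/s

0.868 m³/s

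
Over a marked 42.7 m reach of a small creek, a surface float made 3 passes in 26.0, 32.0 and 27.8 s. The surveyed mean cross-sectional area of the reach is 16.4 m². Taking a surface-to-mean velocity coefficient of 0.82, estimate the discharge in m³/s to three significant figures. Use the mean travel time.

t̄ = (26.0 + 32.0 + 27.8) / 3 = 28.6 s
v_surface = L / t̄ = 42.7 / 28.6 = 1.493 m/s
v_mean = 0.82 × 1.493 = 1.224 m/s
Q = A × v_mean = 16.4 × 1.224 = 20.08 m³/s

20.1 m³/s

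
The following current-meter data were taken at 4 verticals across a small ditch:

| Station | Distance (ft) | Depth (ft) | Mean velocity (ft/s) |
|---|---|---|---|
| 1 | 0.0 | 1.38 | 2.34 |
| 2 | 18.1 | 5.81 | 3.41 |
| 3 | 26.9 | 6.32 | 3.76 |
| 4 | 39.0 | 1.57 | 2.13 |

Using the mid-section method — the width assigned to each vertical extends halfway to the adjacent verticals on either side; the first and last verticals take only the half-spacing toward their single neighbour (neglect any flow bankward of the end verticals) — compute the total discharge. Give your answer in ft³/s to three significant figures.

564 ft³/s

w_1 = (18.1 − 0.0)/2 = 9.05 ft; q_1 = 2.34 × 1.38 × 9.05 = 29.22 ft³/s
w_2 = (26.9 − 0.0)/2 = 13.45 ft; q_2 = 3.41 × 5.81 × 13.45 = 266.5 ft³/s
w_3 = (39.0 − 18.1)/2 = 10.45 ft; q_3 = 3.76 × 6.32 × 10.45 = 248.3 ft³/s
w_4 = (39.0 − 26.9)/2 = 6.05 ft; q_4 = 2.13 × 1.57 × 6.05 = 20.23 ft³/s
Q = Σ qᵢ = 564.3 ft³/s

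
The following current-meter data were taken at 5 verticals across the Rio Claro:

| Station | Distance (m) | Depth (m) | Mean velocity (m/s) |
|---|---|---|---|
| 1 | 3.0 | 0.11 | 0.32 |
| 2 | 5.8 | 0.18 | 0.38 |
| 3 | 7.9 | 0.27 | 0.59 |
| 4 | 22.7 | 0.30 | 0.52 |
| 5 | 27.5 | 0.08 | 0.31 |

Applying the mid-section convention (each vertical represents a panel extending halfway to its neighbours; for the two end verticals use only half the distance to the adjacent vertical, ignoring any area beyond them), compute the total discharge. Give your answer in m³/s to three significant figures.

w_1 = (5.8 − 3.0)/2 = 1.4 m; q_1 = 0.32 × 0.11 × 1.4 = 0.04928 m³/s
w_2 = (7.9 − 3.0)/2 = 2.45 m; q_2 = 0.38 × 0.18 × 2.45 = 0.1676 m³/s
w_3 = (22.7 − 5.8)/2 = 8.45 m; q_3 = 0.59 × 0.27 × 8.45 = 1.346 m³/s
w_4 = (27.5 − 7.9)/2 = 9.8 m; q_4 = 0.52 × 0.30 × 9.8 = 1.529 m³/s
w_5 = (27.5 − 22.7)/2 = 2.4 m; q_5 = 0.31 × 0.08 × 2.4 = 0.05952 m³/s
Q = Σ qᵢ = 3.151 m³/s

3.15 m³/s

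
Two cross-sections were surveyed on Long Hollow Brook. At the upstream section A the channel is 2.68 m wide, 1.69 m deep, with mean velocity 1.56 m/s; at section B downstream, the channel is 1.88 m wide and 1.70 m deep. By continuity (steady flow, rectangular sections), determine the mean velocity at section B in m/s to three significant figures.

Q = A₁V₁ = (2.68×1.69) × 1.56 = 7.066 m³/s
A₂ = 1.88 × 1.70 = 3.196 m²
V₂ = Q/A₂ = 7.066/3.196 = 2.211 m/s

2.21 m/s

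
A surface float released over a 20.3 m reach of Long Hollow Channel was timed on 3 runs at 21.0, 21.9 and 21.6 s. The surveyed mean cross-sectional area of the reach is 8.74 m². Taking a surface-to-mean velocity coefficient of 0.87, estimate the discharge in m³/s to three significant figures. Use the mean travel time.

7.18 m³/s

t̄ = (21.0 + 21.9 + 21.6) / 3 = 21.5 s
v_surface = L / t̄ = 20.3 / 21.5 = 0.9442 m/s
v_mean = 0.87 × 0.9442 = 0.8214 m/s
Q = A × v_mean = 8.74 × 0.8214 = 7.179 m³/s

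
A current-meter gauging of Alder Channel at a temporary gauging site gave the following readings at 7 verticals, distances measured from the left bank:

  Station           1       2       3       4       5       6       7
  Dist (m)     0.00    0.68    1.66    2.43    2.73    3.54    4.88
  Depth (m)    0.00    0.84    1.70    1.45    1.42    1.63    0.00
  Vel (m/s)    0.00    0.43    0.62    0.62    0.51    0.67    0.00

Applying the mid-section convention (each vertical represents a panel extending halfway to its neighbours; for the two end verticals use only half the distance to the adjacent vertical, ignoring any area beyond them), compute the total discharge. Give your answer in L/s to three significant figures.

w_2 = (1.66 − 0.00)/2 = 0.83 m; q_2 = 0.43 × 0.84 × 0.83 = 0.2998 m³/s
w_3 = (2.43 − 0.68)/2 = 0.875 m; q_3 = 0.62 × 1.70 × 0.875 = 0.9223 m³/s
w_4 = (2.73 − 1.66)/2 = 0.535 m; q_4 = 0.62 × 1.45 × 0.535 = 0.4810 m³/s
w_5 = (3.54 − 2.43)/2 = 0.555 m; q_5 = 0.51 × 1.42 × 0.555 = 0.4019 m³/s
w_6 = (4.88 − 2.73)/2 = 1.075 m; q_6 = 0.67 × 1.63 × 1.075 = 1.174 m³/s
Stations 1, 7 contribute zero (depth or velocity is 0).
Q = Σ qᵢ = 3.279 m³/s
= 3.279 × 1000 = 3279 L/s

3280 L/s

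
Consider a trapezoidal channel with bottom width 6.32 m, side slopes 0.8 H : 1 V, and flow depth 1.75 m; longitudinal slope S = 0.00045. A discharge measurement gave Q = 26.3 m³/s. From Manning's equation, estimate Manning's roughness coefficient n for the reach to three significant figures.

A = (b + z·y)·y = (6.32 + 0.8×1.75)×1.75 = 13.51 m²
P = b + 2y√(1+z²) = 6.32 + 2×1.75×√(1+0.8²) = 10.80 m
R = A/P = 13.51/10.80 = 1.251 m
n = (1/Q)·A·R^(2/3)·S^(1/2) = (1/26.3) × 13.51 × 1.161 × 0.02121 = 0.01265

0.0126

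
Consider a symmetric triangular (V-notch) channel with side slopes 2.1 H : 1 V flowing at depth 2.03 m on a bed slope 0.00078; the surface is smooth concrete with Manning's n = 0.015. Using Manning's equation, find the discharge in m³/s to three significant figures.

15.2 m³/s

A = z·y² = 2.1×2.03² = 8.654 m²
P = 2y√(1+z²) = 2×2.03×√(1+2.1²) = 9.443 m
R = A/P = 8.654/9.443 = 0.9164 m
Q = (1/n)·A·R^(2/3)·S^(1/2) = (1/0.015) × 8.654 × 0.9164^(2/3) × 0.00078^(1/2) = 15.20 m³/s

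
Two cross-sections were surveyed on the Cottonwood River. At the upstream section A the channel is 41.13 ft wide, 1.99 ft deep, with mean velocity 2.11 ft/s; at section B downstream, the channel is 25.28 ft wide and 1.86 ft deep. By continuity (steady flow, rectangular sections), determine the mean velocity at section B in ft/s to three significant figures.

3.67 ft/s

Q = A₁V₁ = (41.13×1.99) × 2.11 = 172.7 ft³/s
A₂ = 25.28 × 1.86 = 47.02 ft²
V₂ = Q/A₂ = 172.7/47.02 = 3.673 ft/s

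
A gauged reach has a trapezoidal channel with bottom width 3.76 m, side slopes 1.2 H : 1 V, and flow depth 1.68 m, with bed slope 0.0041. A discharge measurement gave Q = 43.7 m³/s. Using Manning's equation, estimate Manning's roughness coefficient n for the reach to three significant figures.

A = (b + z·y)·y = (3.76 + 1.2×1.68)×1.68 = 9.704 m²
P = b + 2y√(1+z²) = 3.76 + 2×1.68×√(1+1.2²) = 9.008 m
R = A/P = 9.704/9.008 = 1.077 m
n = (1/Q)·A·R^(2/3)·S^(1/2) = (1/43.7) × 9.704 × 1.051 × 0.06403 = 0.01494

0.0149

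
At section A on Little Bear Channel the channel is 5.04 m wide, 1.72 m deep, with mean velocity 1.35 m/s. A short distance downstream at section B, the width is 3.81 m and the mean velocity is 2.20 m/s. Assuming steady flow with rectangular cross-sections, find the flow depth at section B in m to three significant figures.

1.40 m

Q = A₁V₁ = (5.04×1.72) × 1.35 = 11.70 m³/s
d₂ = Q/(b₂ V₂) = 11.70/(3.81×2.20) = 1.396 m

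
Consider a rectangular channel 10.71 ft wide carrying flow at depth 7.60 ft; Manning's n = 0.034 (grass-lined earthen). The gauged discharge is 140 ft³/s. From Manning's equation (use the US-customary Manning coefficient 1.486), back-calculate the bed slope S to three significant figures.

A = b·y = 10.71 × 7.60 = 81.40 ft²
P = b + 2y = 10.71 + 2×7.60 = 25.91 ft
R = A/P = 81.40/25.91 = 3.141 ft
S = (Q·n / (1.486·A·R^(2/3)))² = (140×0.034 / (1.486×81.40×2.145))² = 0.0003366

0.000337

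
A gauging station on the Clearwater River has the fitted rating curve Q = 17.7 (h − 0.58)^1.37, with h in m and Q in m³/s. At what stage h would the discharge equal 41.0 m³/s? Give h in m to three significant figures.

2.43 m

h − h₀ = (Q/C)^(1/b) = (41.0/17.7)^(1/1.37) = 1.846 m
h = 0.58 + 1.846 = 2.426 m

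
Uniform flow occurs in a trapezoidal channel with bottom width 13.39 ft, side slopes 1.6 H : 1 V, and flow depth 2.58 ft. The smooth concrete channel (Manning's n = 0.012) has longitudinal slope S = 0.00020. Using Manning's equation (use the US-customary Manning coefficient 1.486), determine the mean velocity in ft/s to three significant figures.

A = (b + z·y)·y = (13.39 + 1.6×2.58)×2.58 = 45.20 ft²
P = b + 2y√(1+z²) = 13.39 + 2×2.58×√(1+1.6²) = 23.13 ft
R = A/P = 45.20/23.13 = 1.954 ft
Q = (1.486/n)·A·R^(2/3)·S^(1/2) = (1.486/0.012) × 45.20 × 1.954^(2/3) × 0.00020^(1/2) = 123.7 ft³/s
V = Q/A = 123.7/45.20 = 2.738 ft/s

2.74 ft/s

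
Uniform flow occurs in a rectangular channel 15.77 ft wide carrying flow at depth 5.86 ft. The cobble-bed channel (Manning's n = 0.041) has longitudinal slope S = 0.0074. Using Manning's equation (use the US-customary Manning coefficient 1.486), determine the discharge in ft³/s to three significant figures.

647 ft³/s

A = b·y = 15.77 × 5.86 = 92.41 ft²
P = b + 2y = 15.77 + 2×5.86 = 27.49 ft
R = A/P = 92.41/27.49 = 3.362 ft
Q = (1.486/n)·A·R^(2/3)·S^(1/2) = (1.486/0.041) × 92.41 × 3.362^(2/3) × 0.0074^(1/2) = 646.6 ft³/s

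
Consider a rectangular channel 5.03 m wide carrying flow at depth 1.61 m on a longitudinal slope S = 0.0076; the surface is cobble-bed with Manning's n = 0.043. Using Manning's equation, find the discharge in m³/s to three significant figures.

16.2 m³/s

A = b·y = 5.03 × 1.61 = 8.098 m²
P = b + 2y = 5.03 + 2×1.61 = 8.250 m
R = A/P = 8.098/8.250 = 0.9816 m
Q = (1/n)·A·R^(2/3)·S^(1/2) = (1/0.043) × 8.098 × 0.9816^(2/3) × 0.0076^(1/2) = 16.22 m³/s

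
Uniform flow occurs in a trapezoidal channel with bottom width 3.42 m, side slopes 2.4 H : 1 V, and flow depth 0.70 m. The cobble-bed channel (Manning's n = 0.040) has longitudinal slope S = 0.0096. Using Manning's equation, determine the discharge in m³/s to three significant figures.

A = (b + z·y)·y = (3.42 + 2.4×0.70)×0.70 = 3.570 m²
P = b + 2y√(1+z²) = 3.42 + 2×0.70×√(1+2.4²) = 7.060 m
R = A/P = 3.570/7.060 = 0.5057 m
Q = (1/n)·A·R^(2/3)·S^(1/2) = (1/0.040) × 3.570 × 0.5057^(2/3) × 0.0096^(1/2) = 5.550 m³/s

5.55 m³/s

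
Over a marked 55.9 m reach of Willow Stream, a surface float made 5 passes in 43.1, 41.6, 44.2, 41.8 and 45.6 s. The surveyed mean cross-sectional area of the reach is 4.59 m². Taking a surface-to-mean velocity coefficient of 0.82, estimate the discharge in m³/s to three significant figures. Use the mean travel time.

t̄ = (43.1 + 41.6 + 44.2 + 41.8 + 45.6) / 5 = 43.26 s
v_surface = L / t̄ = 55.9 / 43.26 = 1.292 m/s
v_mean = 0.82 × 1.292 = 1.060 m/s
Q = A × v_mean = 4.59 × 1.060 = 4.864 m³/s

4.86 m³/s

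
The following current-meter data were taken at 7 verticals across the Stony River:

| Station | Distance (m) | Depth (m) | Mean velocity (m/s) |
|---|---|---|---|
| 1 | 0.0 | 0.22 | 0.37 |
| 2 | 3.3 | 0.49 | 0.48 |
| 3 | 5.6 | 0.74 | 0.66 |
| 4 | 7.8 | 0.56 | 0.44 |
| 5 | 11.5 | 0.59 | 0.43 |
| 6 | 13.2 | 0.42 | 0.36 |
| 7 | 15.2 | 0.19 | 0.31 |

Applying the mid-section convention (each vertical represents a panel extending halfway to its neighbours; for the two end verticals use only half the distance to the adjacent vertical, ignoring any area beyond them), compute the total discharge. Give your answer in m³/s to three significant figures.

w_1 = (3.3 − 0.0)/2 = 1.65 m; q_1 = 0.37 × 0.22 × 1.65 = 0.1343 m³/s
w_2 = (5.6 − 0.0)/2 = 2.8 m; q_2 = 0.48 × 0.49 × 2.8 = 0.6586 m³/s
w_3 = (7.8 − 3.3)/2 = 2.25 m; q_3 = 0.66 × 0.74 × 2.25 = 1.099 m³/s
w_4 = (11.5 − 5.6)/2 = 2.95 m; q_4 = 0.44 × 0.56 × 2.95 = 0.7269 m³/s
w_5 = (13.2 − 7.8)/2 = 2.7 m; q_5 = 0.43 × 0.59 × 2.7 = 0.6850 m³/s
w_6 = (15.2 − 11.5)/2 = 1.85 m; q_6 = 0.36 × 0.42 × 1.85 = 0.2797 m³/s
w_7 = (15.2 − 13.2)/2 = 1 m; q_7 = 0.31 × 0.19 × 1 = 0.05890 m³/s
Q = Σ qᵢ = 3.642 m³/s

3.64 m³/s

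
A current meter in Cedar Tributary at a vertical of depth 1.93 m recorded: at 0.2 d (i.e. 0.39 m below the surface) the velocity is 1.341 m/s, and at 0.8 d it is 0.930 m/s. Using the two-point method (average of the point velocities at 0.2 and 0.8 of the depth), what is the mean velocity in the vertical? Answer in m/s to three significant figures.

v̄ = (1.341 + 0.930) / 2 = 1.136 m/s

1.14 m/s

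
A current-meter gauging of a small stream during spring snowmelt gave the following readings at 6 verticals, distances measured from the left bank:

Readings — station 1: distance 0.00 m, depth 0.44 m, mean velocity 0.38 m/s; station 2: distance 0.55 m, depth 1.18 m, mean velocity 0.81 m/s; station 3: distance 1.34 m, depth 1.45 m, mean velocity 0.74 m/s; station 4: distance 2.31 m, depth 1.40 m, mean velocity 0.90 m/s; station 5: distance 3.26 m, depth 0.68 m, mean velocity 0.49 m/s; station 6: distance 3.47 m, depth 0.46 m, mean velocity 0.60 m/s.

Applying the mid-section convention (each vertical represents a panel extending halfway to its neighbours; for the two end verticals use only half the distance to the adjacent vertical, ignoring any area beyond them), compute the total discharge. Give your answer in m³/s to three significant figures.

3.06 m³/s

w_1 = (0.55 − 0.00)/2 = 0.275 m; q_1 = 0.38 × 0.44 × 0.275 = 0.04598 m³/s
w_2 = (1.34 − 0.00)/2 = 0.67 m; q_2 = 0.81 × 1.18 × 0.67 = 0.6404 m³/s
w_3 = (2.31 − 0.55)/2 = 0.88 m; q_3 = 0.74 × 1.45 × 0.88 = 0.9442 m³/s
w_4 = (3.26 − 1.34)/2 = 0.96 m; q_4 = 0.90 × 1.40 × 0.96 = 1.210 m³/s
w_5 = (3.47 − 2.31)/2 = 0.58 m; q_5 = 0.49 × 0.68 × 0.58 = 0.1933 m³/s
w_6 = (3.47 − 3.26)/2 = 0.105 m; q_6 = 0.60 × 0.46 × 0.105 = 0.02898 m³/s
Q = Σ qᵢ = 3.062 m³/s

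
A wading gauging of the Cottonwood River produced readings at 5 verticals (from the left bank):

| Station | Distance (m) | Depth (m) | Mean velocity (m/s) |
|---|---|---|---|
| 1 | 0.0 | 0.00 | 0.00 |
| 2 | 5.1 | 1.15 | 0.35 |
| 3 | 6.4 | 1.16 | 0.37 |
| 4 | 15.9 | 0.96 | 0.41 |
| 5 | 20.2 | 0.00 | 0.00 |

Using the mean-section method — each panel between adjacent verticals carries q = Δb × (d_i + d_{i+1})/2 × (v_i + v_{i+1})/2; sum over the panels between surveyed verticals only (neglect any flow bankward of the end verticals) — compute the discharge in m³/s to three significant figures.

Panel 1-2: Δb = 5.1 m, d̄ = (0.00+1.15)/2 = 0.575, v̄ = (0.00+0.35)/2 = 0.175 → q = 5.1×0.575×0.175 = 0.5132 m³/s
Panel 2-3: Δb = 1.3 m, d̄ = (1.15+1.16)/2 = 1.155, v̄ = (0.35+0.37)/2 = 0.36 → q = 1.3×1.155×0.36 = 0.5405 m³/s
Panel 3-4: Δb = 9.5 m, d̄ = (1.16+0.96)/2 = 1.06, v̄ = (0.37+0.41)/2 = 0.39 → q = 9.5×1.06×0.39 = 3.927 m³/s
Panel 4-5: Δb = 4.3 m, d̄ = (0.96+0.00)/2 = 0.48, v̄ = (0.41+0.00)/2 = 0.205 → q = 4.3×0.48×0.205 = 0.4231 m³/s
Q = Σ q = 5.404 m³/s

5.40 m³/s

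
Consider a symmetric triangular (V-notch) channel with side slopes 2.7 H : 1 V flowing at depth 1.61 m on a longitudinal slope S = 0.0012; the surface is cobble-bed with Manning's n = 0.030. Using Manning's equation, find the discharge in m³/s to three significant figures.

6.70 m³/s

A = z·y² = 2.7×1.61² = 6.999 m²
P = 2y√(1+z²) = 2×1.61×√(1+2.7²) = 9.271 m
R = A/P = 6.999/9.271 = 0.7549 m
Q = (1/n)·A·R^(2/3)·S^(1/2) = (1/0.030) × 6.999 × 0.7549^(2/3) × 0.0012^(1/2) = 6.700 m³/s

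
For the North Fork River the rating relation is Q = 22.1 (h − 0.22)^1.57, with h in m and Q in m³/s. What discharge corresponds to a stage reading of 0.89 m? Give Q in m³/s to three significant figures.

11.8 m³/s

Q = 22.1 × (0.89 − 0.22)^1.57 = 22.1 × 0.67^1.57 = 11.79 m³/s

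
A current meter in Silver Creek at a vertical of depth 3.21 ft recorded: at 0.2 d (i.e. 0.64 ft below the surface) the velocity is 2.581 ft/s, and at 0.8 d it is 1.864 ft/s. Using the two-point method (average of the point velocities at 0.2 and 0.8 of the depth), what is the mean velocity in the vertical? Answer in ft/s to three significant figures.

v̄ = (2.581 + 1.864) / 2 = 2.223 ft/s

2.22 ft/s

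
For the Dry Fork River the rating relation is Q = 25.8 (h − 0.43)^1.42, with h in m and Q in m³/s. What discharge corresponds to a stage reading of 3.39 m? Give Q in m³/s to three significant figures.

120 m³/s

Q = 25.8 × (3.39 − 0.43)^1.42 = 25.8 × 2.96^1.42 = 120.5 m³/s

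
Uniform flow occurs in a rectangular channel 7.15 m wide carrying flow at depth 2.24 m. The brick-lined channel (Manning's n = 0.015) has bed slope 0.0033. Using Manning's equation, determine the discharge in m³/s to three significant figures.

75.9 m³/s

A = b·y = 7.15 × 2.24 = 16.02 m²
P = b + 2y = 7.15 + 2×2.24 = 11.63 m
R = A/P = 16.02/11.63 = 1.377 m
Q = (1/n)·A·R^(2/3)·S^(1/2) = (1/0.015) × 16.02 × 1.377^(2/3) × 0.0033^(1/2) = 75.92 m³/s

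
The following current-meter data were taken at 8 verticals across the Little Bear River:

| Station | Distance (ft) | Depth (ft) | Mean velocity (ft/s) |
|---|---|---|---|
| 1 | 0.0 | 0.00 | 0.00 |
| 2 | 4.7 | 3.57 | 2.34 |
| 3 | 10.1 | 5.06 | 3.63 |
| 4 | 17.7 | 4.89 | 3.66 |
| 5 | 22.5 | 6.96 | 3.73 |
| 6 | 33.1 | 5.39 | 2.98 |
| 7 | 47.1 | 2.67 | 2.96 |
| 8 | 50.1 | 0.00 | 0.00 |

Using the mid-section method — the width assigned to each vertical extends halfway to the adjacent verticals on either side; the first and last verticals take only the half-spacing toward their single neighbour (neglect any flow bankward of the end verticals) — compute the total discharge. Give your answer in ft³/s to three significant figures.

737 ft³/s

w_2 = (10.1 − 0.0)/2 = 5.05 ft; q_2 = 2.34 × 3.57 × 5.05 = 42.19 ft³/s
w_3 = (17.7 − 4.7)/2 = 6.5 ft; q_3 = 3.63 × 5.06 × 6.5 = 119.4 ft³/s
w_4 = (22.5 − 10.1)/2 = 6.2 ft; q_4 = 3.66 × 4.89 × 6.2 = 111.0 ft³/s
w_5 = (33.1 − 17.7)/2 = 7.7 ft; q_5 = 3.73 × 6.96 × 7.7 = 199.9 ft³/s
w_6 = (47.1 − 22.5)/2 = 12.3 ft; q_6 = 2.98 × 5.39 × 12.3 = 197.6 ft³/s
w_7 = (50.1 − 33.1)/2 = 8.5 ft; q_7 = 2.96 × 2.67 × 8.5 = 67.18 ft³/s
Stations 1, 8 contribute zero (depth or velocity is 0).
Q = Σ qᵢ = 737.2 ft³/s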